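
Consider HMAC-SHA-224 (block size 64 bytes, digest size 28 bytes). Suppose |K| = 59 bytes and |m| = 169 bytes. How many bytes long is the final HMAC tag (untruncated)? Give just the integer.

The tag is one SHA-224 digest: 28 bytes.

28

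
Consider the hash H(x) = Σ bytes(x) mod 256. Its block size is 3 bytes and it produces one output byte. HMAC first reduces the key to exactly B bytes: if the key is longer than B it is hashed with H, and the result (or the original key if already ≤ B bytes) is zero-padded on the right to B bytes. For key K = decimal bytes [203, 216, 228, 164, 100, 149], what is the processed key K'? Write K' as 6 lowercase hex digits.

|K| = 6 > B = 3, so first hash the key.
H(K): sum = 203+216+228+164+100+149 = 1060; mod 256 = 36 → 24.
Zero-pad H(K) = 24 to 3 bytes: K' = 24 00 00.

240000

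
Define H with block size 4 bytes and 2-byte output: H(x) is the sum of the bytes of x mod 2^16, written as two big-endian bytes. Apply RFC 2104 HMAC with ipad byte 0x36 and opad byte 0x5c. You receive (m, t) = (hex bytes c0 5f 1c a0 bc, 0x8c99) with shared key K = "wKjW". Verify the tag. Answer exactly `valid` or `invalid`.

Key "wKjW" = 77 4b 6a 57 is exactly B = 4 bytes: K' = 77 4b 6a 57.
K' ⊕ ipad = 41 7d 5c 61; K' ⊕ opad = 2b 17 36 0b.
Inner hash: sum = 65+125+92+97+192+95+28+160+188 = 1042 → 04 12.
Outer hash (recomputed tag): sum = 43+23+54+11+4+18 = 153 → 00 99.
Recomputed tag = 0099; claimed = 8c99 → mismatch.

invalid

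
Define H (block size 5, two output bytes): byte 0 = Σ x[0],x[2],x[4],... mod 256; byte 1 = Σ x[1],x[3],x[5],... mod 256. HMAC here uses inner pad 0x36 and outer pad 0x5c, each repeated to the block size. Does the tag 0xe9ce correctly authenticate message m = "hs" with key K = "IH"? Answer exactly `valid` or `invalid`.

Key "IH" = 49 48 is 2 bytes ≤ B = 5; zero-pad to 5 bytes: K' = 49 48 00 00 00.
K' ⊕ ipad = 7f 7e 36 36 36; K' ⊕ opad = 15 14 5c 5c 5c.
Inner hash: even-index sum = 350 mod 256 = 94; odd-index sum = 284 mod 256 = 28 → 5e 1c.
Outer hash (recomputed tag): even-index sum = 233 mod 256 = 233; odd-index sum = 206 mod 256 = 206 → e9 ce.
Recomputed tag = e9ce; claimed = e9ce → match.

valid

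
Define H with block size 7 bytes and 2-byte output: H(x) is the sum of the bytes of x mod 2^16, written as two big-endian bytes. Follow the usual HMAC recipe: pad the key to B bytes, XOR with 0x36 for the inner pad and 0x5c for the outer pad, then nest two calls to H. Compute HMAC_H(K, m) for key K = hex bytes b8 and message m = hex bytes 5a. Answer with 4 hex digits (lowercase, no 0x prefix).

Key hex bytes b8 is 1 byte ≤ B = 7; zero-pad to 7 bytes: K' = b8 00 00 00 00 00 00.
K' ⊕ ipad = 8e 36 36 36 36 36 36.  K' ⊕ opad = e4 5c 5c 5c 5c 5c 5c.
Inner input = (K'⊕ipad) ∥ m = 8e 36 36 36 36 36 36 ∥ 5a.
Inner hash: sum = 142+54+54+54+54+54+54+90 = 556 → 02 2c.
Outer input = (K'⊕opad) ∥ inner = e4 5c 5c 5c 5c 5c 5c ∥ 02 2c.
Outer hash (tag): sum = 228+92+92+92+92+92+92+2+44 = 826 → 03 3a.

033a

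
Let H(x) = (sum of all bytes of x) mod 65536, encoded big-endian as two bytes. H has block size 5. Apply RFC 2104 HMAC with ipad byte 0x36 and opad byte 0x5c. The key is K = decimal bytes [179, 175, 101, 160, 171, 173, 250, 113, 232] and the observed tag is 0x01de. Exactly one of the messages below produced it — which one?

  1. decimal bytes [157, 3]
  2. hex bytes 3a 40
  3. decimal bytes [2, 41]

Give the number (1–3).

3

Key decimal bytes [179, 175, 101, 160, 171, 173, 250, 113, 232] = b3 af 65 a0 ab ad fa 71 e8 is 9 bytes > B = 5, so hash it first: H(key) = 06 12, then zero-pad to 5 bytes: K' = 06 12 00 00 00.
K' ⊕ ipad = 30 24 36 36 36; K' ⊕ opad = 5a 4e 5c 5c 5c.
m1: inner = H(30 24 36 36 36 9d 03) = 01 96; tag = H(5a 4e 5c 5c 5c 01 96) = 0253
m2: inner = H(30 24 36 36 36 3a 40) = 01 70; tag = H(5a 4e 5c 5c 5c 01 70) = 022d
m3: inner = H(30 24 36 36 36 02 29) = 01 21; tag = H(5a 4e 5c 5c 5c 01 21) = 01de ← matches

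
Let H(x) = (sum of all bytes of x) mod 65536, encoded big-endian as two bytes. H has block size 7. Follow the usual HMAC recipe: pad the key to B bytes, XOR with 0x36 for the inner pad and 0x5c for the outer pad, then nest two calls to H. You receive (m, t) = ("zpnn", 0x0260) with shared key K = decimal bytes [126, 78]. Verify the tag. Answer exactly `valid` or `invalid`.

invalid

Key decimal bytes [126, 78] = 7e 4e is 2 bytes ≤ B = 7; zero-pad to 7 bytes: K' = 7e 4e 00 00 00 00 00.
K' ⊕ ipad = 48 78 36 36 36 36 36; K' ⊕ opad = 22 12 5c 5c 5c 5c 5c.
Inner hash: sum = 72+120+54+54+54+54+54+122+112+110+110 = 916 → 03 94.
Outer hash (recomputed tag): sum = 34+18+92+92+92+92+92+3+148 = 663 → 02 97.
Recomputed tag = 0297; claimed = 0260 → mismatch.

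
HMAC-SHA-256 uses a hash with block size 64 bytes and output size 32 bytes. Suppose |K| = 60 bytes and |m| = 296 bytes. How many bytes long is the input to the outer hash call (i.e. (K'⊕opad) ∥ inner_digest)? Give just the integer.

Key is 60 ≤ 64 bytes, zero-padded: |K'| = 64.
Outer input = (K'⊕opad) ∥ H(inner) → 64 + 32 = 96 bytes.

96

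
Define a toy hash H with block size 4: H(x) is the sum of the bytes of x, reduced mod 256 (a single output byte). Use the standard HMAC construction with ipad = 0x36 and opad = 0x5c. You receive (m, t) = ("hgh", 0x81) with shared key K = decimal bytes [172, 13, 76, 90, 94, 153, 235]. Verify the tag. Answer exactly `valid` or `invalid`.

Key decimal bytes [172, 13, 76, 90, 94, 153, 235] = ac 0d 4c 5a 5e 99 eb is 7 bytes > B = 4, so hash it first: H(key) = 41, then zero-pad to 4 bytes: K' = 41 00 00 00.
K' ⊕ ipad = 77 36 36 36; K' ⊕ opad = 1d 5c 5c 5c.
Inner hash: sum = 119+54+54+54+104+103+104 = 592; mod 256 = 80 → 50.
Outer hash (recomputed tag): sum = 29+92+92+92+80 = 385; mod 256 = 129 → 81.
Recomputed tag = 81; claimed = 81 → match.

valid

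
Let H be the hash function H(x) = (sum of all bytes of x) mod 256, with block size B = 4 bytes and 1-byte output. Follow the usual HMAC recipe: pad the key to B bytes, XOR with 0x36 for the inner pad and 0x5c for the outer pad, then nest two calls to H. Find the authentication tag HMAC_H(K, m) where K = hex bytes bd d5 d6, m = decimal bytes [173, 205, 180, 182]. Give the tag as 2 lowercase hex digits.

b8

Key hex bytes bd d5 d6 is 3 bytes ≤ B = 4; zero-pad to 4 bytes: K' = bd d5 d6 00.
K' ⊕ ipad = 8b e3 e0 36.  K' ⊕ opad = e1 89 8a 5c.
Inner input = (K'⊕ipad) ∥ m = 8b e3 e0 36 ∥ ad cd b4 b6.
Inner hash: sum = 139+227+224+54+173+205+180+182 = 1384; mod 256 = 104 → 68.
Outer input = (K'⊕opad) ∥ inner = e1 89 8a 5c ∥ 68.
Outer hash (tag): sum = 225+137+138+92+104 = 696; mod 256 = 184 → b8.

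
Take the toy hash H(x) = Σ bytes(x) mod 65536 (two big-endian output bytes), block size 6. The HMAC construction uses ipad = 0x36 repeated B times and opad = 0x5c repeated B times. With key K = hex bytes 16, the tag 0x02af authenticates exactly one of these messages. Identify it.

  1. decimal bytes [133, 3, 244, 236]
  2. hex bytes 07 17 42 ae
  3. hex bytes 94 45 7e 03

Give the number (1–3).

1

Key hex bytes 16 is 1 byte ≤ B = 6; zero-pad to 6 bytes: K' = 16 00 00 00 00 00.
K' ⊕ ipad = 20 36 36 36 36 36; K' ⊕ opad = 4a 5c 5c 5c 5c 5c.
m1: inner = H(20 36 36 36 36 36 85 03 f4 ec) = 03 96; tag = H(4a 5c 5c 5c 5c 5c 03 96) = 02af ← matches
m2: inner = H(20 36 36 36 36 36 07 17 42 ae) = 02 3c; tag = H(4a 5c 5c 5c 5c 5c 02 3c) = 0254
m3: inner = H(20 36 36 36 36 36 94 45 7e 03) = 02 88; tag = H(4a 5c 5c 5c 5c 5c 02 88) = 02a0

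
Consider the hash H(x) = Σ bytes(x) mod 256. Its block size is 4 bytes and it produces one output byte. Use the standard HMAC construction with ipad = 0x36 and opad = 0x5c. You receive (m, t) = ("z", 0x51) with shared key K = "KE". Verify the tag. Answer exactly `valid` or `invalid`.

Key "KE" = 4b 45 is 2 bytes ≤ B = 4; zero-pad to 4 bytes: K' = 4b 45 00 00.
K' ⊕ ipad = 7d 73 36 36; K' ⊕ opad = 17 19 5c 5c.
Inner hash: sum = 125+115+54+54+122 = 470; mod 256 = 214 → d6.
Outer hash (recomputed tag): sum = 23+25+92+92+214 = 446; mod 256 = 190 → be.
Recomputed tag = be; claimed = 51 → mismatch.

invalid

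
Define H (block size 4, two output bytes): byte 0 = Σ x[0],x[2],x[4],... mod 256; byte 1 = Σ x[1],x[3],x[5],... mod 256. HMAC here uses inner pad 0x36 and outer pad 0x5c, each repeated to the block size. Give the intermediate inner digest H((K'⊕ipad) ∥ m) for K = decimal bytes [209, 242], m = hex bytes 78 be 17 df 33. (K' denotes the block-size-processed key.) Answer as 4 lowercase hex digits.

df97

Key decimal bytes [209, 242] = d1 f2 is 2 bytes ≤ B = 4; zero-pad to 4 bytes: K' = d1 f2 00 00.
K' ⊕ ipad = e7 c4 36 36.
Inner input = e7 c4 36 36 ∥ 78 be 17 df 33.
Inner hash: even-index sum = 479 mod 256 = 223; odd-index sum = 663 mod 256 = 151 → df 97.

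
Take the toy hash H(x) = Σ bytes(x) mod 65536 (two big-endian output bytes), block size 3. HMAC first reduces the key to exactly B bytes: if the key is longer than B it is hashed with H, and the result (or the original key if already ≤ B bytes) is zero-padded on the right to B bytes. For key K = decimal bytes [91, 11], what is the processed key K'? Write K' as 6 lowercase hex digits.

Key decimal bytes [91, 11] = 5b 0b is 2 bytes ≤ B = 3; zero-pad to 3 bytes: K' = 5b 0b 00.

5b0b00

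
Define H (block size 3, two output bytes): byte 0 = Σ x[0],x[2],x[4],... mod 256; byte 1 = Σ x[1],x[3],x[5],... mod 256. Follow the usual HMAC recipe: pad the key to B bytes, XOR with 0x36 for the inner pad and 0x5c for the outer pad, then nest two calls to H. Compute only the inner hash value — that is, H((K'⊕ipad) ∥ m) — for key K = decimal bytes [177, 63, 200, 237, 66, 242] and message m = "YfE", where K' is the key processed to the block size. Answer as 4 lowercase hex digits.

Key decimal bytes [177, 63, 200, 237, 66, 242] = b1 3f c8 ed 42 f2 is 6 bytes > B = 3, so hash it first: H(key) = bb 1e, then zero-pad to 3 bytes: K' = bb 1e 00.
K' ⊕ ipad = 8d 28 36.
Inner input = 8d 28 36 ∥ 59 66 45.
Inner hash: even-index sum = 297 mod 256 = 41; odd-index sum = 198 mod 256 = 198 → 29 c6.

29c6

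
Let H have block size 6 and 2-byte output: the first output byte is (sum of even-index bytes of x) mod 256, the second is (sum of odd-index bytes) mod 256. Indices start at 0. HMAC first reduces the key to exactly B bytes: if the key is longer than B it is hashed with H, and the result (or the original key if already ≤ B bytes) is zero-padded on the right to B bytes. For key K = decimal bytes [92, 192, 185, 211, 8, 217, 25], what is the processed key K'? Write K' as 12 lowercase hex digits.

366c00000000

|K| = 7 > B = 6, so first hash the key.
H(K): even-index sum = 310 mod 256 = 54; odd-index sum = 620 mod 256 = 108 → 36 6c.
Zero-pad H(K) = 36 6c to 6 bytes: K' = 36 6c 00 00 00 00.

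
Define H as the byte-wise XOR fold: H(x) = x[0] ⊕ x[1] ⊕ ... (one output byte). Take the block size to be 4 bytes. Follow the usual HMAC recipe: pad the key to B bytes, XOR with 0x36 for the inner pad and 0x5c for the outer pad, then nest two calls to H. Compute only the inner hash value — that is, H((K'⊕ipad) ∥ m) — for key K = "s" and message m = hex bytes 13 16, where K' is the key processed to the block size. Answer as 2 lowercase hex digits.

76

Key "s" = 73 is 1 byte ≤ B = 4; zero-pad to 4 bytes: K' = 73 00 00 00.
K' ⊕ ipad = 45 36 36 36.
Inner input = 45 36 36 36 ∥ 13 16.
Inner hash: XOR 45⊕36⊕36⊕36⊕13⊕16 = 76.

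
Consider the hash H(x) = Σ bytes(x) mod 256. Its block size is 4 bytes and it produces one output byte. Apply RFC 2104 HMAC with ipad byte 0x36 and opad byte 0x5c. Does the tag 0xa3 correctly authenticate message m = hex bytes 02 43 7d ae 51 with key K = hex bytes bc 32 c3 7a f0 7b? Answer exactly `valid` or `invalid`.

invalid

Key hex bytes bc 32 c3 7a f0 7b is 6 bytes > B = 4, so hash it first: H(key) = 96, then zero-pad to 4 bytes: K' = 96 00 00 00.
K' ⊕ ipad = a0 36 36 36; K' ⊕ opad = ca 5c 5c 5c.
Inner hash: sum = 160+54+54+54+2+67+125+174+81 = 771; mod 256 = 3 → 03.
Outer hash (recomputed tag): sum = 202+92+92+92+3 = 481; mod 256 = 225 → e1.
Recomputed tag = e1; claimed = a3 → mismatch.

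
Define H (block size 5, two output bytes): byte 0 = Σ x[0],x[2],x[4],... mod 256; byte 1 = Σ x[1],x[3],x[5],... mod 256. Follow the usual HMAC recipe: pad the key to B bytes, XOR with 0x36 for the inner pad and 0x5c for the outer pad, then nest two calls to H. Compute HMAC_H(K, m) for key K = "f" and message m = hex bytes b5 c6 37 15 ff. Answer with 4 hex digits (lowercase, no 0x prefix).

Key "f" = 66 is 1 byte ≤ B = 5; zero-pad to 5 bytes: K' = 66 00 00 00 00.
K' ⊕ ipad = 50 36 36 36 36.  K' ⊕ opad = 3a 5c 5c 5c 5c.
Inner input = (K'⊕ipad) ∥ m = 50 36 36 36 36 ∥ b5 c6 37 15 ff.
Inner hash: even-index sum = 407 mod 256 = 151; odd-index sum = 599 mod 256 = 87 → 97 57.
Outer input = (K'⊕opad) ∥ inner = 3a 5c 5c 5c 5c ∥ 97 57.
Outer hash (tag): even-index sum = 329 mod 256 = 73; odd-index sum = 335 mod 256 = 79 → 49 4f.

494f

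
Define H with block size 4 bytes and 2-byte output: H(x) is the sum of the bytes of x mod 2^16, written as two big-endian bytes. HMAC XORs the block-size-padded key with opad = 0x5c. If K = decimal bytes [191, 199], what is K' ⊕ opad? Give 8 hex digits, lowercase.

Key decimal bytes [191, 199] = bf c7 is 2 bytes ≤ B = 4; zero-pad to 4 bytes: K' = bf c7 00 00.
XOR each byte with 0x5c: bf⊕5c=e3, c7⊕5c=9b, 00⊕5c=5c, 00⊕5c=5c.

e39b5c5c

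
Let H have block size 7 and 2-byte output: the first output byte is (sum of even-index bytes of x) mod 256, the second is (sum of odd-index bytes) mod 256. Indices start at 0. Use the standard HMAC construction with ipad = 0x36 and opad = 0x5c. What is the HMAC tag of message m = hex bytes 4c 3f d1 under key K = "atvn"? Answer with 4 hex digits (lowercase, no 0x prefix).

Key "atvn" = 61 74 76 6e is 4 bytes ≤ B = 7; zero-pad to 7 bytes: K' = 61 74 76 6e 00 00 00.
K' ⊕ ipad = 57 42 40 58 36 36 36.  K' ⊕ opad = 3d 28 2a 32 5c 5c 5c.
Inner input = (K'⊕ipad) ∥ m = 57 42 40 58 36 36 36 ∥ 4c 3f d1.
Inner hash: even-index sum = 322 mod 256 = 66; odd-index sum = 493 mod 256 = 237 → 42 ed.
Outer input = (K'⊕opad) ∥ inner = 3d 28 2a 32 5c 5c 5c ∥ 42 ed.
Outer hash (tag): even-index sum = 524 mod 256 = 12; odd-index sum = 248 mod 256 = 248 → 0c f8.

0cf8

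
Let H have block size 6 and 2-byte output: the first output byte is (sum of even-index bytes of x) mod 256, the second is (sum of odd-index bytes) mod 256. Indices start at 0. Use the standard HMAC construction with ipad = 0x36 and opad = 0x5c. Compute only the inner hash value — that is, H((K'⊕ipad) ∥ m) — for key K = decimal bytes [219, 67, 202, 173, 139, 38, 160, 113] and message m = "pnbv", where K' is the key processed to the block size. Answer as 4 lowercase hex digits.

2401

Key decimal bytes [219, 67, 202, 173, 139, 38, 160, 113] = db 43 ca ad 8b 26 a0 71 is 8 bytes > B = 6, so hash it first: H(key) = d0 87, then zero-pad to 6 bytes: K' = d0 87 00 00 00 00.
K' ⊕ ipad = e6 b1 36 36 36 36.
Inner input = e6 b1 36 36 36 36 ∥ 70 6e 62 76.
Inner hash: even-index sum = 548 mod 256 = 36; odd-index sum = 513 mod 256 = 1 → 24 01.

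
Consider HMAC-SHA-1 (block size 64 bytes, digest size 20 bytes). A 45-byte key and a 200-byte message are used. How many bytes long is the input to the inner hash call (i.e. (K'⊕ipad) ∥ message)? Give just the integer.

264

Key is 45 ≤ 64 bytes, zero-padded: |K'| = 64.
Inner input = (K'⊕ipad) ∥ m → 64 + 200 = 264 bytes.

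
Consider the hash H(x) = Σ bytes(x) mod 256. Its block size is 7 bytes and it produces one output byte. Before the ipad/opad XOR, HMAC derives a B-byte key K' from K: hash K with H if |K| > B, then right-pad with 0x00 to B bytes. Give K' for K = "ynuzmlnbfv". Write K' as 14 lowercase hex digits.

|K| = 10 > B = 7, so first hash the key.
H(K): sum = 121+110+117+122+109+108+110+98+102+118 = 1115; mod 256 = 91 → 5b.
Zero-pad H(K) = 5b to 7 bytes: K' = 5b 00 00 00 00 00 00.

5b000000000000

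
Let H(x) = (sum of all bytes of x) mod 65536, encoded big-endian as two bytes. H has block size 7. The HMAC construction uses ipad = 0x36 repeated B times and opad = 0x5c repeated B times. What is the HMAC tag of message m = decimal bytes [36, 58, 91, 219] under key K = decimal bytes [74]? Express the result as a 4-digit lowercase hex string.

Key decimal bytes [74] = 4a is 1 byte ≤ B = 7; zero-pad to 7 bytes: K' = 4a 00 00 00 00 00 00.
K' ⊕ ipad = 7c 36 36 36 36 36 36.  K' ⊕ opad = 16 5c 5c 5c 5c 5c 5c.
Inner input = (K'⊕ipad) ∥ m = 7c 36 36 36 36 36 36 ∥ 24 3a 5b db.
Inner hash: sum = 124+54+54+54+54+54+54+36+58+91+219 = 852 → 03 54.
Outer input = (K'⊕opad) ∥ inner = 16 5c 5c 5c 5c 5c 5c ∥ 03 54.
Outer hash (tag): sum = 22+92+92+92+92+92+92+3+84 = 661 → 02 95.

0295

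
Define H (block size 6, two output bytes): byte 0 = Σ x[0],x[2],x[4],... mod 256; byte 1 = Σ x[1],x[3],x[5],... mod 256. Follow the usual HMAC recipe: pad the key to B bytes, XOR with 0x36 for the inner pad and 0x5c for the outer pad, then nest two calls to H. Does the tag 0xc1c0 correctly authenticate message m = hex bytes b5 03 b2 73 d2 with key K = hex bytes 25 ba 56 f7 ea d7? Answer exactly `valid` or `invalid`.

valid

Key hex bytes 25 ba 56 f7 ea d7 is exactly B = 6 bytes: K' = 25 ba 56 f7 ea d7.
K' ⊕ ipad = 13 8c 60 c1 dc e1; K' ⊕ opad = 79 e6 0a ab b6 8b.
Inner hash: even-index sum = 904 mod 256 = 136; odd-index sum = 676 mod 256 = 164 → 88 a4.
Outer hash (recomputed tag): even-index sum = 449 mod 256 = 193; odd-index sum = 704 mod 256 = 192 → c1 c0.
Recomputed tag = c1c0; claimed = c1c0 → match.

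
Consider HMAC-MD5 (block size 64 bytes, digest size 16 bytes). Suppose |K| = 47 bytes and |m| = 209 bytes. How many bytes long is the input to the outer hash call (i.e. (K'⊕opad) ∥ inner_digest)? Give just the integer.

80

Key is 47 ≤ 64 bytes, zero-padded: |K'| = 64.
Outer input = (K'⊕opad) ∥ H(inner) → 64 + 16 = 80 bytes.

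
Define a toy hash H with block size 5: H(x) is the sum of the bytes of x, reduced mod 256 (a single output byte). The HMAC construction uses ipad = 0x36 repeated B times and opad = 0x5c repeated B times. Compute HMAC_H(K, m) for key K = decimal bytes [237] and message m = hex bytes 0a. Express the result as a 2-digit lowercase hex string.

de

Key decimal bytes [237] = ed is 1 byte ≤ B = 5; zero-pad to 5 bytes: K' = ed 00 00 00 00.
K' ⊕ ipad = db 36 36 36 36.  K' ⊕ opad = b1 5c 5c 5c 5c.
Inner input = (K'⊕ipad) ∥ m = db 36 36 36 36 ∥ 0a.
Inner hash: sum = 219+54+54+54+54+10 = 445; mod 256 = 189 → bd.
Outer input = (K'⊕opad) ∥ inner = b1 5c 5c 5c 5c ∥ bd.
Outer hash (tag): sum = 177+92+92+92+92+189 = 734; mod 256 = 222 → de.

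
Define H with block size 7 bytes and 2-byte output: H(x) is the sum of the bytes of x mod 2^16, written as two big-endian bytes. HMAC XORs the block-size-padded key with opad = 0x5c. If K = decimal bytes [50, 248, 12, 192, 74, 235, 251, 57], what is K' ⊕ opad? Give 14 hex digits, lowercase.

58035c5c5c5c5c

Key decimal bytes [50, 248, 12, 192, 74, 235, 251, 57] = 32 f8 0c c0 4a eb fb 39 is 8 bytes > B = 7, so hash it first: H(key) = 04 5f, then zero-pad to 7 bytes: K' = 04 5f 00 00 00 00 00.
XOR each byte with 0x5c: 04⊕5c=58, 5f⊕5c=03, 00⊕5c=5c, 00⊕5c=5c, 00⊕5c=5c, 00⊕5c=5c, 00⊕5c=5c.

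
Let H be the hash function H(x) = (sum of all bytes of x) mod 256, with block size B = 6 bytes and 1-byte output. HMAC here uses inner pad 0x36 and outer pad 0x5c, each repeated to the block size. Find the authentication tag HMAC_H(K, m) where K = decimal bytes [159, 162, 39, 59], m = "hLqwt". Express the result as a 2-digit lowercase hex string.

32

Key decimal bytes [159, 162, 39, 59] = 9f a2 27 3b is 4 bytes ≤ B = 6; zero-pad to 6 bytes: K' = 9f a2 27 3b 00 00.
K' ⊕ ipad = a9 94 11 0d 36 36.  K' ⊕ opad = c3 fe 7b 67 5c 5c.
Inner input = (K'⊕ipad) ∥ m = a9 94 11 0d 36 36 ∥ 68 4c 71 77 74.
Inner hash: sum = 169+148+17+13+54+54+104+76+113+119+116 = 983; mod 256 = 215 → d7.
Outer input = (K'⊕opad) ∥ inner = c3 fe 7b 67 5c 5c ∥ d7.
Outer hash (tag): sum = 195+254+123+103+92+92+215 = 1074; mod 256 = 50 → 32.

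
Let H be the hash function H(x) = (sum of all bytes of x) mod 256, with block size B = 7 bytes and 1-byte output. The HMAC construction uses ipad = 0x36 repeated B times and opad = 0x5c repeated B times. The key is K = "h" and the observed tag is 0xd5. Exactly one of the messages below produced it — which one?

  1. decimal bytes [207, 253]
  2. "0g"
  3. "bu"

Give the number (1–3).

3

Key "h" = 68 is 1 byte ≤ B = 7; zero-pad to 7 bytes: K' = 68 00 00 00 00 00 00.
K' ⊕ ipad = 5e 36 36 36 36 36 36; K' ⊕ opad = 34 5c 5c 5c 5c 5c 5c.
m1: inner = H(5e 36 36 36 36 36 36 cf fd) = 6e; tag = H(34 5c 5c 5c 5c 5c 5c 6e) = ca
m2: inner = H(5e 36 36 36 36 36 36 30 67) = 39; tag = H(34 5c 5c 5c 5c 5c 5c 39) = 95
m3: inner = H(5e 36 36 36 36 36 36 62 75) = 79; tag = H(34 5c 5c 5c 5c 5c 5c 79) = d5 ← matches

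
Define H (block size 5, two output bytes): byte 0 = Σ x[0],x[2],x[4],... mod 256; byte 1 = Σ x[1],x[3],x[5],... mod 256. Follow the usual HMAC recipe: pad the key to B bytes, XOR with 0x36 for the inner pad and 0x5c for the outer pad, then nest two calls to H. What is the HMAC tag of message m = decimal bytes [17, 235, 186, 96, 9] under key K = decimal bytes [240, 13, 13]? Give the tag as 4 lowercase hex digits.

Key decimal bytes [240, 13, 13] = f0 0d 0d is 3 bytes ≤ B = 5; zero-pad to 5 bytes: K' = f0 0d 0d 00 00.
K' ⊕ ipad = c6 3b 3b 36 36.  K' ⊕ opad = ac 51 51 5c 5c.
Inner input = (K'⊕ipad) ∥ m = c6 3b 3b 36 36 ∥ 11 eb ba 60 09.
Inner hash: even-index sum = 642 mod 256 = 130; odd-index sum = 325 mod 256 = 69 → 82 45.
Outer input = (K'⊕opad) ∥ inner = ac 51 51 5c 5c ∥ 82 45.
Outer hash (tag): even-index sum = 414 mod 256 = 158; odd-index sum = 303 mod 256 = 47 → 9e 2f.

9e2f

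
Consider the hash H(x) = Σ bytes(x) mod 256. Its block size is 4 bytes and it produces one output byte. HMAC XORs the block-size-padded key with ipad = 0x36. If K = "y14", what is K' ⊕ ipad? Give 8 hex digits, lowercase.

4f070236

Key "y14" = 79 31 34 is 3 bytes ≤ B = 4; zero-pad to 4 bytes: K' = 79 31 34 00.
XOR each byte with 0x36: 79⊕36=4f, 31⊕36=07, 34⊕36=02, 00⊕36=36.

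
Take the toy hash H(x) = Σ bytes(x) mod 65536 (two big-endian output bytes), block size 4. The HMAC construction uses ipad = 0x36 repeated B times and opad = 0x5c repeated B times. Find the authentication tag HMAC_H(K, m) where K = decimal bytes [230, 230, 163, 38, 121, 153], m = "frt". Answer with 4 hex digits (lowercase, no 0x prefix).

0292

Key decimal bytes [230, 230, 163, 38, 121, 153] = e6 e6 a3 26 79 99 is 6 bytes > B = 4, so hash it first: H(key) = 03 a7, then zero-pad to 4 bytes: K' = 03 a7 00 00.
K' ⊕ ipad = 35 91 36 36.  K' ⊕ opad = 5f fb 5c 5c.
Inner input = (K'⊕ipad) ∥ m = 35 91 36 36 ∥ 66 72 74.
Inner hash: sum = 53+145+54+54+102+114+116 = 638 → 02 7e.
Outer input = (K'⊕opad) ∥ inner = 5f fb 5c 5c ∥ 02 7e.
Outer hash (tag): sum = 95+251+92+92+2+126 = 658 → 02 92.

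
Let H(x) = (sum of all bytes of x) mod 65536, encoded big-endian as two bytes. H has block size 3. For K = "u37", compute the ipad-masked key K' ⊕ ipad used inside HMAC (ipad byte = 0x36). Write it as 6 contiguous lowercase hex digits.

Key "u37" = 75 33 37 is exactly B = 3 bytes: K' = 75 33 37.
XOR each byte with 0x36: 75⊕36=43, 33⊕36=05, 37⊕36=01.

430501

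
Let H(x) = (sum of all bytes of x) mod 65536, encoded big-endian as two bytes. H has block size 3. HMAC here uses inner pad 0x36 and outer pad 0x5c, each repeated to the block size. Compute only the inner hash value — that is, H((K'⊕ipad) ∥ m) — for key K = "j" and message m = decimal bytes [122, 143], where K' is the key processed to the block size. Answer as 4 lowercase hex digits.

Key "j" = 6a is 1 byte ≤ B = 3; zero-pad to 3 bytes: K' = 6a 00 00.
K' ⊕ ipad = 5c 36 36.
Inner input = 5c 36 36 ∥ 7a 8f.
Inner hash: sum = 92+54+54+122+143 = 465 → 01 d1.

01d1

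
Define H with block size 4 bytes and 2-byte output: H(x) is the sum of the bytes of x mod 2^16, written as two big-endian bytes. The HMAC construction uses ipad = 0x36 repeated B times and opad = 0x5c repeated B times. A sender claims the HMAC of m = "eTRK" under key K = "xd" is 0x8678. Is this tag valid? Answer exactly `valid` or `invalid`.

invalid

Key "xd" = 78 64 is 2 bytes ≤ B = 4; zero-pad to 4 bytes: K' = 78 64 00 00.
K' ⊕ ipad = 4e 52 36 36; K' ⊕ opad = 24 38 5c 5c.
Inner hash: sum = 78+82+54+54+101+84+82+75 = 610 → 02 62.
Outer hash (recomputed tag): sum = 36+56+92+92+2+98 = 376 → 01 78.
Recomputed tag = 0178; claimed = 8678 → mismatch.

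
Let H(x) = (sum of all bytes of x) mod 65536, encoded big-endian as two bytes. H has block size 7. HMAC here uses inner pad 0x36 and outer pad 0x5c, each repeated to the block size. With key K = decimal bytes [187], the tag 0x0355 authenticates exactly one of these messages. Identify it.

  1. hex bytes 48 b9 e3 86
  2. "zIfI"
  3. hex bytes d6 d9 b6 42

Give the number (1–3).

Key decimal bytes [187] = bb is 1 byte ≤ B = 7; zero-pad to 7 bytes: K' = bb 00 00 00 00 00 00.
K' ⊕ ipad = 8d 36 36 36 36 36 36; K' ⊕ opad = e7 5c 5c 5c 5c 5c 5c.
m1: inner = H(8d 36 36 36 36 36 36 48 b9 e3 86) = 04 3b; tag = H(e7 5c 5c 5c 5c 5c 5c 04 3b) = 034e
m2: inner = H(8d 36 36 36 36 36 36 7a 49 66 49) = 03 43; tag = H(e7 5c 5c 5c 5c 5c 5c 03 43) = 0355 ← matches
m3: inner = H(8d 36 36 36 36 36 36 d6 d9 b6 42) = 04 78; tag = H(e7 5c 5c 5c 5c 5c 5c 04 78) = 038b

2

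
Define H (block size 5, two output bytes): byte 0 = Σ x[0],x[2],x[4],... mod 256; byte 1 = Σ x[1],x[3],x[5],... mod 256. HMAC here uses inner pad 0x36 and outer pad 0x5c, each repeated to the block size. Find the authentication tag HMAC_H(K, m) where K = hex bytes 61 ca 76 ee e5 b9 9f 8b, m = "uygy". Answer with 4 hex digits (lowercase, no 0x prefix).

9bc7

Key hex bytes 61 ca 76 ee e5 b9 9f 8b is 8 bytes > B = 5, so hash it first: H(key) = 5b fc, then zero-pad to 5 bytes: K' = 5b fc 00 00 00.
K' ⊕ ipad = 6d ca 36 36 36.  K' ⊕ opad = 07 a0 5c 5c 5c.
Inner input = (K'⊕ipad) ∥ m = 6d ca 36 36 36 ∥ 75 79 67 79.
Inner hash: even-index sum = 459 mod 256 = 203; odd-index sum = 476 mod 256 = 220 → cb dc.
Outer input = (K'⊕opad) ∥ inner = 07 a0 5c 5c 5c ∥ cb dc.
Outer hash (tag): even-index sum = 411 mod 256 = 155; odd-index sum = 455 mod 256 = 199 → 9b c7.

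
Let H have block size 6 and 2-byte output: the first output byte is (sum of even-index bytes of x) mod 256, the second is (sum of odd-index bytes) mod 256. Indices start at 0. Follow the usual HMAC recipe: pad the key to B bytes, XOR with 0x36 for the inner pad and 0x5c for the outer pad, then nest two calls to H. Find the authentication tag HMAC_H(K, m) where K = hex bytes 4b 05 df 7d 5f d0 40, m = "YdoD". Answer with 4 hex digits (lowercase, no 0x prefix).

803e

Key hex bytes 4b 05 df 7d 5f d0 40 is 7 bytes > B = 6, so hash it first: H(key) = c9 52, then zero-pad to 6 bytes: K' = c9 52 00 00 00 00.
K' ⊕ ipad = ff 64 36 36 36 36.  K' ⊕ opad = 95 0e 5c 5c 5c 5c.
Inner input = (K'⊕ipad) ∥ m = ff 64 36 36 36 36 ∥ 59 64 6f 44.
Inner hash: even-index sum = 563 mod 256 = 51; odd-index sum = 376 mod 256 = 120 → 33 78.
Outer input = (K'⊕opad) ∥ inner = 95 0e 5c 5c 5c 5c ∥ 33 78.
Outer hash (tag): even-index sum = 384 mod 256 = 128; odd-index sum = 318 mod 256 = 62 → 80 3e.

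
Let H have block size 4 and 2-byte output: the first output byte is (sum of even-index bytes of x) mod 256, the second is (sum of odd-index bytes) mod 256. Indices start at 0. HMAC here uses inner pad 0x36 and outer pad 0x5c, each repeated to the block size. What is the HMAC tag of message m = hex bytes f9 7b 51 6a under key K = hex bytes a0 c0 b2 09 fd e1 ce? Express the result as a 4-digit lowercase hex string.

Key hex bytes a0 c0 b2 09 fd e1 ce is 7 bytes > B = 4, so hash it first: H(key) = 1d aa, then zero-pad to 4 bytes: K' = 1d aa 00 00.
K' ⊕ ipad = 2b 9c 36 36.  K' ⊕ opad = 41 f6 5c 5c.
Inner input = (K'⊕ipad) ∥ m = 2b 9c 36 36 ∥ f9 7b 51 6a.
Inner hash: even-index sum = 427 mod 256 = 171; odd-index sum = 439 mod 256 = 183 → ab b7.
Outer input = (K'⊕opad) ∥ inner = 41 f6 5c 5c ∥ ab b7.
Outer hash (tag): even-index sum = 328 mod 256 = 72; odd-index sum = 521 mod 256 = 9 → 48 09.

4809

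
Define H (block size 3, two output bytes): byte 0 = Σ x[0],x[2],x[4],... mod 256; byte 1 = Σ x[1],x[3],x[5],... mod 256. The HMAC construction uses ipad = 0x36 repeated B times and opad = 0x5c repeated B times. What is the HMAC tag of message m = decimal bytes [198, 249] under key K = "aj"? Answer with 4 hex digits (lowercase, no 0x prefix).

Key "aj" = 61 6a is 2 bytes ≤ B = 3; zero-pad to 3 bytes: K' = 61 6a 00.
K' ⊕ ipad = 57 5c 36.  K' ⊕ opad = 3d 36 5c.
Inner input = (K'⊕ipad) ∥ m = 57 5c 36 ∥ c6 f9.
Inner hash: even-index sum = 390 mod 256 = 134; odd-index sum = 290 mod 256 = 34 → 86 22.
Outer input = (K'⊕opad) ∥ inner = 3d 36 5c ∥ 86 22.
Outer hash (tag): even-index sum = 187 mod 256 = 187; odd-index sum = 188 mod 256 = 188 → bb bc.

bbbc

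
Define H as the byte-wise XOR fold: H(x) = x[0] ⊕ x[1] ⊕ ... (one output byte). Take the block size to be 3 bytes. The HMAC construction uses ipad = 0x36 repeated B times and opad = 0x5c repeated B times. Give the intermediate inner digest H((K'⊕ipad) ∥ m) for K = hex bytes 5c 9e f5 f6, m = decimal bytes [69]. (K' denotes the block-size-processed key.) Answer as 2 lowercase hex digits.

Key hex bytes 5c 9e f5 f6 is 4 bytes > B = 3, so hash it first: H(key) = c1, then zero-pad to 3 bytes: K' = c1 00 00.
K' ⊕ ipad = f7 36 36.
Inner input = f7 36 36 ∥ 45.
Inner hash: XOR f7⊕36⊕36⊕45 = b2.

b2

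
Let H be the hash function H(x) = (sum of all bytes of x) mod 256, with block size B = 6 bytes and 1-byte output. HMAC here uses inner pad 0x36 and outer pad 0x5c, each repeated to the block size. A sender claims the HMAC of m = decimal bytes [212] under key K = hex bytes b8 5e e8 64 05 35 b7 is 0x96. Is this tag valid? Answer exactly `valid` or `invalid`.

invalid

Key hex bytes b8 5e e8 64 05 35 b7 is 7 bytes > B = 6, so hash it first: H(key) = 53, then zero-pad to 6 bytes: K' = 53 00 00 00 00 00.
K' ⊕ ipad = 65 36 36 36 36 36; K' ⊕ opad = 0f 5c 5c 5c 5c 5c.
Inner hash: sum = 101+54+54+54+54+54+212 = 583; mod 256 = 71 → 47.
Outer hash (recomputed tag): sum = 15+92+92+92+92+92+71 = 546; mod 256 = 34 → 22.
Recomputed tag = 22; claimed = 96 → mismatch.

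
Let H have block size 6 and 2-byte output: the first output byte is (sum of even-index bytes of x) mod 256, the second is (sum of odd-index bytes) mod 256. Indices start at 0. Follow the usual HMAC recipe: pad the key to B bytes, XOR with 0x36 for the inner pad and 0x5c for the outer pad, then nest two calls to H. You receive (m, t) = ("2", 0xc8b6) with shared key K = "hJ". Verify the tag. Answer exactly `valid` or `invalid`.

invalid

Key "hJ" = 68 4a is 2 bytes ≤ B = 6; zero-pad to 6 bytes: K' = 68 4a 00 00 00 00.
K' ⊕ ipad = 5e 7c 36 36 36 36; K' ⊕ opad = 34 16 5c 5c 5c 5c.
Inner hash: even-index sum = 252 mod 256 = 252; odd-index sum = 232 mod 256 = 232 → fc e8.
Outer hash (recomputed tag): even-index sum = 488 mod 256 = 232; odd-index sum = 438 mod 256 = 182 → e8 b6.
Recomputed tag = e8b6; claimed = c8b6 → mismatch.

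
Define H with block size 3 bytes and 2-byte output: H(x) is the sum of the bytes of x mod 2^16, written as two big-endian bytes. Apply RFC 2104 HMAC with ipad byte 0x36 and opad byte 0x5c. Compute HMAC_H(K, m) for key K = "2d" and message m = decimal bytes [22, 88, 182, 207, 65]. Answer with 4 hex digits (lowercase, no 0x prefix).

01c4

Key "2d" = 32 64 is 2 bytes ≤ B = 3; zero-pad to 3 bytes: K' = 32 64 00.
K' ⊕ ipad = 04 52 36.  K' ⊕ opad = 6e 38 5c.
Inner input = (K'⊕ipad) ∥ m = 04 52 36 ∥ 16 58 b6 cf 41.
Inner hash: sum = 4+82+54+22+88+182+207+65 = 704 → 02 c0.
Outer input = (K'⊕opad) ∥ inner = 6e 38 5c ∥ 02 c0.
Outer hash (tag): sum = 110+56+92+2+192 = 452 → 01 c4.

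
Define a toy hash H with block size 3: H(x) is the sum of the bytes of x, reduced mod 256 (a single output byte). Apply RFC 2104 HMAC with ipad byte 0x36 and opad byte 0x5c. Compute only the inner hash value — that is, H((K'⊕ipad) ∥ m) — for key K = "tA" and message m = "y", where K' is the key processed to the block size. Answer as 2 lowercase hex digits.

Key "tA" = 74 41 is 2 bytes ≤ B = 3; zero-pad to 3 bytes: K' = 74 41 00.
K' ⊕ ipad = 42 77 36.
Inner input = 42 77 36 ∥ 79.
Inner hash: sum = 66+119+54+121 = 360; mod 256 = 104 → 68.

68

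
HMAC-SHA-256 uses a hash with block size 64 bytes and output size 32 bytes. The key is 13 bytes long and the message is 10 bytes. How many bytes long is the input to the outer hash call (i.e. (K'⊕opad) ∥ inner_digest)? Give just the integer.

Key is 13 ≤ 64 bytes, zero-padded: |K'| = 64.
Outer input = (K'⊕opad) ∥ H(inner) → 64 + 32 = 96 bytes.

96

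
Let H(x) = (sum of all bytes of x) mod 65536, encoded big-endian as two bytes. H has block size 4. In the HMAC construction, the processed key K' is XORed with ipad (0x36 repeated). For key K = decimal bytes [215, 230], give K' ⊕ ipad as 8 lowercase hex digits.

e1d03636

Key decimal bytes [215, 230] = d7 e6 is 2 bytes ≤ B = 4; zero-pad to 4 bytes: K' = d7 e6 00 00.
XOR each byte with 0x36: d7⊕36=e1, e6⊕36=d0, 00⊕36=36, 00⊕36=36.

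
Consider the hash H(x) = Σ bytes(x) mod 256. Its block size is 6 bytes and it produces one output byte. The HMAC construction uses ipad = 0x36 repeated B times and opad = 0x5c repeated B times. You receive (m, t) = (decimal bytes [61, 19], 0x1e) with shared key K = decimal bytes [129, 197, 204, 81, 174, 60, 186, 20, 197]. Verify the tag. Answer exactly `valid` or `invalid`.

Key decimal bytes [129, 197, 204, 81, 174, 60, 186, 20, 197] = 81 c5 cc 51 ae 3c ba 14 c5 is 9 bytes > B = 6, so hash it first: H(key) = e0, then zero-pad to 6 bytes: K' = e0 00 00 00 00 00.
K' ⊕ ipad = d6 36 36 36 36 36; K' ⊕ opad = bc 5c 5c 5c 5c 5c.
Inner hash: sum = 214+54+54+54+54+54+61+19 = 564; mod 256 = 52 → 34.
Outer hash (recomputed tag): sum = 188+92+92+92+92+92+52 = 700; mod 256 = 188 → bc.
Recomputed tag = bc; claimed = 1e → mismatch.

invalid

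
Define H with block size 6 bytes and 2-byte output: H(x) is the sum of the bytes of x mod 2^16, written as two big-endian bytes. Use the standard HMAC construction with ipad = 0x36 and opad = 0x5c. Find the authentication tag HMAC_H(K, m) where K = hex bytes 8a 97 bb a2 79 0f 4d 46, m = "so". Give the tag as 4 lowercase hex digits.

0334

Key hex bytes 8a 97 bb a2 79 0f 4d 46 is 8 bytes > B = 6, so hash it first: H(key) = 03 99, then zero-pad to 6 bytes: K' = 03 99 00 00 00 00.
K' ⊕ ipad = 35 af 36 36 36 36.  K' ⊕ opad = 5f c5 5c 5c 5c 5c.
Inner input = (K'⊕ipad) ∥ m = 35 af 36 36 36 36 ∥ 73 6f.
Inner hash: sum = 53+175+54+54+54+54+115+111 = 670 → 02 9e.
Outer input = (K'⊕opad) ∥ inner = 5f c5 5c 5c 5c 5c ∥ 02 9e.
Outer hash (tag): sum = 95+197+92+92+92+92+2+158 = 820 → 03 34.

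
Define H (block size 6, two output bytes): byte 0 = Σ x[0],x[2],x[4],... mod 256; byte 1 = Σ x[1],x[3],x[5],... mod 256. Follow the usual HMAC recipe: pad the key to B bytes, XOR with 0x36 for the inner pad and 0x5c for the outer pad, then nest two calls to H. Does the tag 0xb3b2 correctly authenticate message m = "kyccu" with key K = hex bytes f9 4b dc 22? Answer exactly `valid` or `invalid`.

invalid

Key hex bytes f9 4b dc 22 is 4 bytes ≤ B = 6; zero-pad to 6 bytes: K' = f9 4b dc 22 00 00.
K' ⊕ ipad = cf 7d ea 14 36 36; K' ⊕ opad = a5 17 80 7e 5c 5c.
Inner hash: even-index sum = 818 mod 256 = 50; odd-index sum = 419 mod 256 = 163 → 32 a3.
Outer hash (recomputed tag): even-index sum = 435 mod 256 = 179; odd-index sum = 404 mod 256 = 148 → b3 94.
Recomputed tag = b394; claimed = b3b2 → mismatch.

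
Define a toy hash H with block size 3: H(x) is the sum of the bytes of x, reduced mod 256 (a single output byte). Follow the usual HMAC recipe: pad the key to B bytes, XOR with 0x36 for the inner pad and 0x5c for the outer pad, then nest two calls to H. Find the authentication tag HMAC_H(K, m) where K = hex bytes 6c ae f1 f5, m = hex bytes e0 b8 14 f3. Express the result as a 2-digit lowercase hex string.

55

Key hex bytes 6c ae f1 f5 is 4 bytes > B = 3, so hash it first: H(key) = 00, then zero-pad to 3 bytes: K' = 00 00 00.
K' ⊕ ipad = 36 36 36.  K' ⊕ opad = 5c 5c 5c.
Inner input = (K'⊕ipad) ∥ m = 36 36 36 ∥ e0 b8 14 f3.
Inner hash: sum = 54+54+54+224+184+20+243 = 833; mod 256 = 65 → 41.
Outer input = (K'⊕opad) ∥ inner = 5c 5c 5c ∥ 41.
Outer hash (tag): sum = 92+92+92+65 = 341; mod 256 = 85 → 55.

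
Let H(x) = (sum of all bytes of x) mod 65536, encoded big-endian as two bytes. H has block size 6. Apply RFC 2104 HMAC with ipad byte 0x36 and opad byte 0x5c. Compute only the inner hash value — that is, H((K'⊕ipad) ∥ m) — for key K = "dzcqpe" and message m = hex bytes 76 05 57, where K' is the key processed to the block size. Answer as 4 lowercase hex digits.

Key "dzcqpe" = 64 7a 63 71 70 65 is exactly B = 6 bytes: K' = 64 7a 63 71 70 65.
K' ⊕ ipad = 52 4c 55 47 46 53.
Inner input = 52 4c 55 47 46 53 ∥ 76 05 57.
Inner hash: sum = 82+76+85+71+70+83+118+5+87 = 677 → 02 a5.

02a5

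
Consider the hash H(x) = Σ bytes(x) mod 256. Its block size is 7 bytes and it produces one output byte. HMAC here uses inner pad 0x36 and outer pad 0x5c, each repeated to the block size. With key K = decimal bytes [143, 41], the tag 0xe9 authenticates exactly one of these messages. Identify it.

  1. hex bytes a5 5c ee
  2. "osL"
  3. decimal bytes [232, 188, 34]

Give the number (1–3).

Key decimal bytes [143, 41] = 8f 29 is 2 bytes ≤ B = 7; zero-pad to 7 bytes: K' = 8f 29 00 00 00 00 00.
K' ⊕ ipad = b9 1f 36 36 36 36 36; K' ⊕ opad = d3 75 5c 5c 5c 5c 5c.
m1: inner = H(b9 1f 36 36 36 36 36 a5 5c ee) = d5; tag = H(d3 75 5c 5c 5c 5c 5c d5) = e9 ← matches
m2: inner = H(b9 1f 36 36 36 36 36 6f 73 4c) = 14; tag = H(d3 75 5c 5c 5c 5c 5c 14) = 28
m3: inner = H(b9 1f 36 36 36 36 36 e8 bc 22) = ac; tag = H(d3 75 5c 5c 5c 5c 5c ac) = c0

1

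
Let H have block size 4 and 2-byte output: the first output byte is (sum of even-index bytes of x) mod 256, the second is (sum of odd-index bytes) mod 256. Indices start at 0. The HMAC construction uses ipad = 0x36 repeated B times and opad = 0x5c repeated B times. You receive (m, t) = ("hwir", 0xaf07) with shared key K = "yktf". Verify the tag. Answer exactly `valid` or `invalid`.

Key "yktf" = 79 6b 74 66 is exactly B = 4 bytes: K' = 79 6b 74 66.
K' ⊕ ipad = 4f 5d 42 50; K' ⊕ opad = 25 37 28 3a.
Inner hash: even-index sum = 354 mod 256 = 98; odd-index sum = 406 mod 256 = 150 → 62 96.
Outer hash (recomputed tag): even-index sum = 175 mod 256 = 175; odd-index sum = 263 mod 256 = 7 → af 07.
Recomputed tag = af07; claimed = af07 → match.

valid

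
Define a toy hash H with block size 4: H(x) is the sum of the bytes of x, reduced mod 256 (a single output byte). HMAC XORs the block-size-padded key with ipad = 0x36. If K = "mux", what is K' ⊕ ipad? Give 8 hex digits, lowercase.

Key "mux" = 6d 75 78 is 3 bytes ≤ B = 4; zero-pad to 4 bytes: K' = 6d 75 78 00.
XOR each byte with 0x36: 6d⊕36=5b, 75⊕36=43, 78⊕36=4e, 00⊕36=36.

5b434e36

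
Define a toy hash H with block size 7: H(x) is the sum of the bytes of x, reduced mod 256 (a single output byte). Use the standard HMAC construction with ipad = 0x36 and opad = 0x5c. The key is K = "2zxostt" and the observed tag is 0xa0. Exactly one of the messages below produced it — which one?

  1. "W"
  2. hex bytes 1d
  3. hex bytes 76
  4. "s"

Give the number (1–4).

3

Key "2zxostt" = 32 7a 78 6f 73 74 74 is exactly B = 7 bytes: K' = 32 7a 78 6f 73 74 74.
K' ⊕ ipad = 04 4c 4e 59 45 42 42; K' ⊕ opad = 6e 26 24 33 2f 28 28.
m1: inner = H(04 4c 4e 59 45 42 42 57) = 17; tag = H(6e 26 24 33 2f 28 28 17) = 81
m2: inner = H(04 4c 4e 59 45 42 42 1d) = dd; tag = H(6e 26 24 33 2f 28 28 dd) = 47
m3: inner = H(04 4c 4e 59 45 42 42 76) = 36; tag = H(6e 26 24 33 2f 28 28 36) = a0 ← matches
m4: inner = H(04 4c 4e 59 45 42 42 73) = 33; tag = H(6e 26 24 33 2f 28 28 33) = 9d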